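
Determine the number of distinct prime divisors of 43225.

43225 = 5^2 · 1729
1729 = 7 · 247
247 = 13 · 19
43225 = 5^2 · 7 · 13 · 19, which has 4 distinct prime factors.

4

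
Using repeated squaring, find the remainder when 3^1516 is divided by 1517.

3^1 ≡ 3 (mod 1517)
3^2 ≡ 3^2 = 9 ≡ 9 (mod 1517)
3^4 ≡ 9^2 = 81 ≡ 81 (mod 1517)
3^8 ≡ 81^2 = 6561 ≡ 493 (mod 1517)
3^16 ≡ 493^2 = 243049 ≡ 329 (mod 1517)
3^32 ≡ 329^2 = 108241 ≡ 534 (mod 1517)
3^64 ≡ 534^2 = 285156 ≡ 1477 (mod 1517)
3^128 ≡ 1477^2 = 2181529 ≡ 83 (mod 1517)
3^256 ≡ 83^2 = 6889 ≡ 821 (mod 1517)
3^512 ≡ 821^2 = 674041 ≡ 493 (mod 1517)
3^1024 ≡ 493^2 = 243049 ≡ 329 (mod 1517)
1516 = 1024 + 256 + 128 + 64 + 32 + 8 + 4 in binary powers of 2.
So 3^1516 ≡ 329 · 821 · 83 · 1477 · 534 · 493 · 81 ≡ 81 (mod 1517).
Since 81 ≠ 1, base 3 is a Fermat witness: 1517 is composite.

81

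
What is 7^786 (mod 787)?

1

7^1 ≡ 7 (mod 787)
7^2 ≡ 7^2 = 49 ≡ 49 (mod 787)
7^4 ≡ 49^2 = 2401 ≡ 40 (mod 787)
7^8 ≡ 40^2 = 1600 ≡ 26 (mod 787)
7^16 ≡ 26^2 = 676 ≡ 676 (mod 787)
7^32 ≡ 676^2 = 456976 ≡ 516 (mod 787)
7^64 ≡ 516^2 = 266256 ≡ 250 (mod 787)
7^128 ≡ 250^2 = 62500 ≡ 327 (mod 787)
7^256 ≡ 327^2 = 106929 ≡ 684 (mod 787)
7^512 ≡ 684^2 = 467856 ≡ 378 (mod 787)
786 = 512 + 256 + 16 + 2 in binary powers of 2.
So 7^786 ≡ 378 · 684 · 676 · 49 ≡ 1 (mod 787).
Since the result is 1, base 7 gives no evidence that 787 is composite.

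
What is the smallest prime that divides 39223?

61

39223 is odd.
Digit sum 19, not divisible by 3.
Ends in 3: not divisible by 5.
7: 39223 = 7·5603 + 2
11: 39223 = 11·3565 + 8
13: 39223 = 13·3017 + 2
17: 39223 = 17·2307 + 4
19: 39223 = 19·2064 + 7
23: 39223 = 23·1705 + 8
29: 39223 = 29·1352 + 15
31: 39223 = 31·1265 + 8
37: 39223 = 37·1060 + 3
41: 39223 = 41·956 + 27
43: 39223 = 43·912 + 7
47: 39223 = 47·834 + 25
53: 39223 = 53·740 + 3
59: 39223 = 59·664 + 47
61: 39223 = 61·643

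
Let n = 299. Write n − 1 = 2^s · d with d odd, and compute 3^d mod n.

269

299 − 1 = 298 = 2^1 · 149, so d = 149.
3^1 ≡ 3 (mod 299)
3^2 ≡ 3^2 = 9 ≡ 9 (mod 299)
3^4 ≡ 9^2 = 81 ≡ 81 (mod 299)
3^8 ≡ 81^2 = 6561 ≡ 282 (mod 299)
3^16 ≡ 282^2 = 79524 ≡ 289 (mod 299)
3^32 ≡ 289^2 = 83521 ≡ 100 (mod 299)
3^64 ≡ 100^2 = 10000 ≡ 133 (mod 299)
3^128 ≡ 133^2 = 17689 ≡ 48 (mod 299)
149 = 128 + 16 + 4 + 1 in binary powers of 2.
So 3^149 ≡ 48 · 289 · 81 · 3 ≡ 269 (mod 299).
Squaring chain: 269; never reaches −1, so base 3 is a Miller–Rabin witness that 299 is composite.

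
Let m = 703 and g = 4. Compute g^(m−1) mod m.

4^1 ≡ 4 (mod 703)
4^2 ≡ 4^2 = 16 ≡ 16 (mod 703)
4^4 ≡ 16^2 = 256 ≡ 256 (mod 703)
4^8 ≡ 256^2 = 65536 ≡ 157 (mod 703)
4^16 ≡ 157^2 = 24649 ≡ 44 (mod 703)
4^32 ≡ 44^2 = 1936 ≡ 530 (mod 703)
4^64 ≡ 530^2 = 280900 ≡ 403 (mod 703)
4^128 ≡ 403^2 = 162409 ≡ 16 (mod 703)
4^256 ≡ 16^2 = 256 ≡ 256 (mod 703)
4^512 ≡ 256^2 = 65536 ≡ 157 (mod 703)
702 = 512 + 128 + 32 + 16 + 8 + 4 + 2 in binary powers of 2.
So 4^702 ≡ 157 · 16 · 530 · 44 · 157 · 256 · 16 ≡ 1 (mod 703).
Since the result is 1, base 4 gives no evidence that 703 is composite.

1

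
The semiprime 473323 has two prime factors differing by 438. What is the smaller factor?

503

Since p = q + 438, we have 473323 = q(q + 438), so q² + 438q − 473323 = 0.
Discriminant: 438² + 4·473323 = 191844 + 1893292 = 2085136; √2085136 = 1444.
q = (−438 + 1444)/2 = 503, and p = q + 438 = 941.
Check: 503 · 941 = 473323.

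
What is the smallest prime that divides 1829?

1829 is odd.
Digit sum 20, not divisible by 3.
Ends in 9: not divisible by 5.
7: 1829 = 7·261 + 2
11: 1829 = 11·166 + 3
13: 1829 = 13·140 + 9
17: 1829 = 17·107 + 10
19: 1829 = 19·96 + 5
23: 1829 = 23·79 + 12
29: 1829 = 29·63 + 2
31: 1829 = 31·59

31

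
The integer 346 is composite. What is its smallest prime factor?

2

346 is even: 2 divides it.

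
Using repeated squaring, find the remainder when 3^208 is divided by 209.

3^1 ≡ 3 (mod 209)
3^2 ≡ 3^2 = 9 ≡ 9 (mod 209)
3^4 ≡ 9^2 = 81 ≡ 81 (mod 209)
3^8 ≡ 81^2 = 6561 ≡ 82 (mod 209)
3^16 ≡ 82^2 = 6724 ≡ 36 (mod 209)
3^32 ≡ 36^2 = 1296 ≡ 42 (mod 209)
3^64 ≡ 42^2 = 1764 ≡ 92 (mod 209)
3^128 ≡ 92^2 = 8464 ≡ 104 (mod 209)
208 = 128 + 64 + 16 in binary powers of 2.
So 3^208 ≡ 104 · 92 · 36 ≡ 16 (mod 209).
Since 16 ≠ 1, base 3 is a Fermat witness: 209 is composite.

16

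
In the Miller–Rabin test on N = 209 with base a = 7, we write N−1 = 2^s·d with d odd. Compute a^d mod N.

209 − 1 = 208 = 2^4 · 13, so d = 13.
7^1 ≡ 7 (mod 209)
7^2 ≡ 7^2 = 49 ≡ 49 (mod 209)
7^4 ≡ 49^2 = 2401 ≡ 102 (mod 209)
7^8 ≡ 102^2 = 10404 ≡ 163 (mod 209)
13 = 8 + 4 + 1 in binary powers of 2.
So 7^13 ≡ 163 · 102 · 7 ≡ 178 (mod 209).
Squaring chain: 178 → 125 → 159 → 201; never reaches −1, so base 7 is a Miller–Rabin witness that 209 is composite.

178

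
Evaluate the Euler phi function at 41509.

36720

Factor: 41509 = 13 · 31 · 103.
φ(41509) = (13−1) · (31−1) · (103−1) = 12 · 30 · 102 = 36720.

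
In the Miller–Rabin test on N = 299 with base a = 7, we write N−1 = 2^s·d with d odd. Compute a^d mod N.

299 − 1 = 298 = 2^1 · 149, so d = 149.
7^1 ≡ 7 (mod 299)
7^2 ≡ 7^2 = 49 ≡ 49 (mod 299)
7^4 ≡ 49^2 = 2401 ≡ 9 (mod 299)
7^8 ≡ 9^2 = 81 ≡ 81 (mod 299)
7^16 ≡ 81^2 = 6561 ≡ 282 (mod 299)
7^32 ≡ 282^2 = 79524 ≡ 289 (mod 299)
7^64 ≡ 289^2 = 83521 ≡ 100 (mod 299)
7^128 ≡ 100^2 = 10000 ≡ 133 (mod 299)
149 = 128 + 16 + 4 + 1 in binary powers of 2.
So 7^149 ≡ 133 · 282 · 9 · 7 ≡ 180 (mod 299).
Squaring chain: 180; never reaches −1, so base 7 is a Miller–Rabin witness that 299 is composite.

180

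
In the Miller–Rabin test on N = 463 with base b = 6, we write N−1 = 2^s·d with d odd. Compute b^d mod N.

462

463 − 1 = 462 = 2^1 · 231, so d = 231.
6^1 ≡ 6 (mod 463)
6^2 ≡ 6^2 = 36 ≡ 36 (mod 463)
6^4 ≡ 36^2 = 1296 ≡ 370 (mod 463)
6^8 ≡ 370^2 = 136900 ≡ 315 (mod 463)
6^16 ≡ 315^2 = 99225 ≡ 143 (mod 463)
6^32 ≡ 143^2 = 20449 ≡ 77 (mod 463)
6^64 ≡ 77^2 = 5929 ≡ 373 (mod 463)
6^128 ≡ 373^2 = 139129 ≡ 229 (mod 463)
231 = 128 + 64 + 32 + 4 + 2 + 1 in binary powers of 2.
So 6^231 ≡ 229 · 373 · 77 · 370 · 36 · 6 ≡ 462 (mod 463).
Since 6^d ≡ 462 (mod 463), base 6 does not prove 463 composite.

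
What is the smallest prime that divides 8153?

8153 is odd.
Digit sum 17, not divisible by 3.
Ends in 3: not divisible by 5.
7: 8153 = 7·1164 + 5
11: 8153 = 11·741 + 2
13: 8153 = 13·627 + 2
17: 8153 = 17·479 + 10
19: 8153 = 19·429 + 2
23: 8153 = 23·354 + 11
29: 8153 = 29·281 + 4
31: 8153 = 31·263

31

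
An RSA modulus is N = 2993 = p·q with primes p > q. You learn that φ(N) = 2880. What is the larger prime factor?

φ(n) = (p−1)(q−1) = n − (p+q) + 1, so p + q = 2993 − 2880 + 1 = 114.
p and q are the roots of t² − 114t + 2993 = 0.
Discriminant: 114² − 4·2993 = 12996 − 11972 = 1024; √1024 = 32.
q = (114 − 32)/2 = 41, p = (114 + 32)/2 = 73.
Check: 41 · 73 = 2993.

73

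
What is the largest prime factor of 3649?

3649 = 41 · 89
89 is prime.
So 3649 = 41 · 89; the largest prime factor is 89.

89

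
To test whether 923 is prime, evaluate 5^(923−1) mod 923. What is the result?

5^1 ≡ 5 (mod 923)
5^2 ≡ 5^2 = 25 ≡ 25 (mod 923)
5^4 ≡ 25^2 = 625 ≡ 625 (mod 923)
5^8 ≡ 625^2 = 390625 ≡ 196 (mod 923)
5^16 ≡ 196^2 = 38416 ≡ 573 (mod 923)
5^32 ≡ 573^2 = 328329 ≡ 664 (mod 923)
5^64 ≡ 664^2 = 440896 ≡ 625 (mod 923)
5^128 ≡ 625^2 = 390625 ≡ 196 (mod 923)
5^256 ≡ 196^2 = 38416 ≡ 573 (mod 923)
5^512 ≡ 573^2 = 328329 ≡ 664 (mod 923)
922 = 512 + 256 + 128 + 16 + 8 + 2 in binary powers of 2.
So 5^922 ≡ 664 · 573 · 196 · 573 · 196 · 25 ≡ 25 (mod 923).
Since 25 ≠ 1, base 5 is a Fermat witness: 923 is composite.

25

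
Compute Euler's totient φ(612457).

Factor: 612457 = 47 · 83 · 157.
φ(612457) = (47−1) · (83−1) · (157−1) = 46 · 82 · 156 = 588432.

588432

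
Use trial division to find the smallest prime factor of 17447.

17447 is odd.
Digit sum 23, not divisible by 3.
Ends in 7: not divisible by 5.
7: 17447 = 7·2492 + 3
11: 17447 = 11·1586 + 1
13: 17447 = 13·1342 + 1
17: 17447 = 17·1026 + 5
19: 17447 = 19·918 + 5
23: 17447 = 23·758 + 13
29: 17447 = 29·601 + 18
31: 17447 = 31·562 + 25
37: 17447 = 37·471 + 20
41: 17447 = 41·425 + 22
43: 17447 = 43·405 + 32
47: 17447 = 47·371 + 10
53: 17447 = 53·329 + 10
59: 17447 = 59·295 + 42
61: 17447 = 61·286 + 1
67: 17447 = 67·260 + 27
71: 17447 = 71·245 + 52
73: 17447 = 73·239

73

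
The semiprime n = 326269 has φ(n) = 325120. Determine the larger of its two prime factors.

641

φ(n) = (p−1)(q−1) = n − (p+q) + 1, so p + q = 326269 − 325120 + 1 = 1150.
p and q are the roots of t² − 1150t + 326269 = 0.
Discriminant: 1150² − 4·326269 = 1322500 − 1305076 = 17424; √17424 = 132.
q = (1150 − 132)/2 = 509, p = (1150 + 132)/2 = 641.
Check: 509 · 641 = 326269.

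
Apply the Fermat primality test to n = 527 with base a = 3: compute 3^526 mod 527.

3^1 ≡ 3 (mod 527)
3^2 ≡ 3^2 = 9 ≡ 9 (mod 527)
3^4 ≡ 9^2 = 81 ≡ 81 (mod 527)
3^8 ≡ 81^2 = 6561 ≡ 237 (mod 527)
3^16 ≡ 237^2 = 56169 ≡ 307 (mod 527)
3^32 ≡ 307^2 = 94249 ≡ 443 (mod 527)
3^64 ≡ 443^2 = 196249 ≡ 205 (mod 527)
3^128 ≡ 205^2 = 42025 ≡ 392 (mod 527)
3^256 ≡ 392^2 = 153664 ≡ 307 (mod 527)
3^512 ≡ 307^2 = 94249 ≡ 443 (mod 527)
526 = 512 + 8 + 4 + 2 in binary powers of 2.
So 3^526 ≡ 443 · 237 · 81 · 9 ≡ 121 (mod 527).
Since 121 ≠ 1, base 3 is a Fermat witness: 527 is composite.

121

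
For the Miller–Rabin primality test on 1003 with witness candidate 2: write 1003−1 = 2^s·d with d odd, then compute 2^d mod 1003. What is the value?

865

1003 − 1 = 1002 = 2^1 · 501, so d = 501.
2^1 ≡ 2 (mod 1003)
2^2 ≡ 2^2 = 4 ≡ 4 (mod 1003)
2^4 ≡ 4^2 = 16 ≡ 16 (mod 1003)
2^8 ≡ 16^2 = 256 ≡ 256 (mod 1003)
2^16 ≡ 256^2 = 65536 ≡ 341 (mod 1003)
2^32 ≡ 341^2 = 116281 ≡ 936 (mod 1003)
2^64 ≡ 936^2 = 876096 ≡ 477 (mod 1003)
2^128 ≡ 477^2 = 227529 ≡ 851 (mod 1003)
2^256 ≡ 851^2 = 724201 ≡ 35 (mod 1003)
501 = 256 + 128 + 64 + 32 + 16 + 4 + 1 in binary powers of 2.
So 2^501 ≡ 35 · 851 · 477 · 936 · 341 · 16 · 2 ≡ 865 (mod 1003).
Squaring chain: 865; never reaches −1, so base 2 is a Miller–Rabin witness that 1003 is composite.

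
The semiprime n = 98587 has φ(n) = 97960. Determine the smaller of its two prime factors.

311

φ(n) = (p−1)(q−1) = n − (p+q) + 1, so p + q = 98587 − 97960 + 1 = 628.
p and q are the roots of t² − 628t + 98587 = 0.
Discriminant: 628² − 4·98587 = 394384 − 394348 = 36; √36 = 6.
q = (628 − 6)/2 = 311, p = (628 + 6)/2 = 317.
Check: 311 · 317 = 98587.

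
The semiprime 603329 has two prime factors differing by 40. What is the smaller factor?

Since p = q + 40, we have 603329 = q(q + 40), so q² + 40q − 603329 = 0.
Discriminant: 40² + 4·603329 = 1600 + 2413316 = 2414916; √2414916 = 1554.
q = (−40 + 1554)/2 = 757, and p = q + 40 = 797.
Check: 757 · 797 = 603329.

757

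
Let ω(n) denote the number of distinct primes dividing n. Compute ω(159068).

5

159068 = 2^2 · 39767
39767 = 7 · 5681
5681 = 13 · 437
437 = 19 · 23
159068 = 2^2 · 7 · 13 · 19 · 23, which has 5 distinct prime factors.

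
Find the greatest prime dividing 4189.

71

4189 = 59 · 71
71 is prime.
So 4189 = 59 · 71; the largest prime factor is 71.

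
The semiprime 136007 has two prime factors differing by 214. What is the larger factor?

Since p = q + 214, we have 136007 = q(q + 214), so q² + 214q − 136007 = 0.
Discriminant: 214² + 4·136007 = 45796 + 544028 = 589824; √589824 = 768.
q = (−214 + 768)/2 = 277, and p = q + 214 = 491.
Check: 277 · 491 = 136007.

491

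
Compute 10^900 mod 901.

10^1 ≡ 10 (mod 901)
10^2 ≡ 10^2 = 100 ≡ 100 (mod 901)
10^4 ≡ 100^2 = 10000 ≡ 89 (mod 901)
10^8 ≡ 89^2 = 7921 ≡ 713 (mod 901)
10^16 ≡ 713^2 = 508369 ≡ 205 (mod 901)
10^32 ≡ 205^2 = 42025 ≡ 579 (mod 901)
10^64 ≡ 579^2 = 335241 ≡ 69 (mod 901)
10^128 ≡ 69^2 = 4761 ≡ 256 (mod 901)
10^256 ≡ 256^2 = 65536 ≡ 664 (mod 901)
10^512 ≡ 664^2 = 440896 ≡ 307 (mod 901)
900 = 512 + 256 + 128 + 4 in binary powers of 2.
So 10^900 ≡ 307 · 664 · 256 · 89 ≡ 735 (mod 901).
Since 735 ≠ 1, base 10 is a Fermat witness: 901 is composite.

735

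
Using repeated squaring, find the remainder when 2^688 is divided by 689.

68

2^1 ≡ 2 (mod 689)
2^2 ≡ 2^2 = 4 ≡ 4 (mod 689)
2^4 ≡ 4^2 = 16 ≡ 16 (mod 689)
2^8 ≡ 16^2 = 256 ≡ 256 (mod 689)
2^16 ≡ 256^2 = 65536 ≡ 81 (mod 689)
2^32 ≡ 81^2 = 6561 ≡ 360 (mod 689)
2^64 ≡ 360^2 = 129600 ≡ 68 (mod 689)
2^128 ≡ 68^2 = 4624 ≡ 490 (mod 689)
2^256 ≡ 490^2 = 240100 ≡ 328 (mod 689)
2^512 ≡ 328^2 = 107584 ≡ 100 (mod 689)
688 = 512 + 128 + 32 + 16 in binary powers of 2.
So 2^688 ≡ 100 · 490 · 360 · 81 ≡ 68 (mod 689).
Since 68 ≠ 1, base 2 is a Fermat witness: 689 is composite.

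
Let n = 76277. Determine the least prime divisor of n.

83

76277 is odd.
Digit sum 29, not divisible by 3.
Ends in 7: not divisible by 5.
7: 76277 = 7·10896 + 5
11: 76277 = 11·6934 + 3
13: 76277 = 13·5867 + 6
17: 76277 = 17·4486 + 15
19: 76277 = 19·4014 + 11
23: 76277 = 23·3316 + 9
29: 76277 = 29·2630 + 7
31: 76277 = 31·2460 + 17
37: 76277 = 37·2061 + 20
41: 76277 = 41·1860 + 17
43: 76277 = 43·1773 + 38
47: 76277 = 47·1622 + 43
53: 76277 = 53·1439 + 10
59: 76277 = 59·1292 + 49
61: 76277 = 61·1250 + 27
67: 76277 = 67·1138 + 31
71: 76277 = 71·1074 + 23
73: 76277 = 73·1044 + 65
79: 76277 = 79·965 + 42
83: 76277 = 83·919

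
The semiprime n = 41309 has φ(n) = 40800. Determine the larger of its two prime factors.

φ(n) = (p−1)(q−1) = n − (p+q) + 1, so p + q = 41309 − 40800 + 1 = 510.
p and q are the roots of t² − 510t + 41309 = 0.
Discriminant: 510² − 4·41309 = 260100 − 165236 = 94864; √94864 = 308.
q = (510 − 308)/2 = 101, p = (510 + 308)/2 = 409.
Check: 101 · 409 = 41309.

409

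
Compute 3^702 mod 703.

3^1 ≡ 3 (mod 703)
3^2 ≡ 3^2 = 9 ≡ 9 (mod 703)
3^4 ≡ 9^2 = 81 ≡ 81 (mod 703)
3^8 ≡ 81^2 = 6561 ≡ 234 (mod 703)
3^16 ≡ 234^2 = 54756 ≡ 625 (mod 703)
3^32 ≡ 625^2 = 390625 ≡ 460 (mod 703)
3^64 ≡ 460^2 = 211600 ≡ 700 (mod 703)
3^128 ≡ 700^2 = 490000 ≡ 9 (mod 703)
3^256 ≡ 9^2 = 81 ≡ 81 (mod 703)
3^512 ≡ 81^2 = 6561 ≡ 234 (mod 703)
702 = 512 + 128 + 32 + 16 + 8 + 4 + 2 in binary powers of 2.
So 3^702 ≡ 234 · 9 · 460 · 625 · 234 · 81 · 9 ≡ 1 (mod 703).
Since the result is 1, base 3 gives no evidence that 703 is composite.

1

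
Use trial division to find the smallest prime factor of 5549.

31

5549 is odd.
Digit sum 23, not divisible by 3.
Ends in 9: not divisible by 5.
7: 5549 = 7·792 + 5
11: 5549 = 11·504 + 5
13: 5549 = 13·426 + 11
17: 5549 = 17·326 + 7
19: 5549 = 19·292 + 1
23: 5549 = 23·241 + 6
29: 5549 = 29·191 + 10
31: 5549 = 31·179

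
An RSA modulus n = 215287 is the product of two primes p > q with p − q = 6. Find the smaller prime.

Since p = q + 6, we have 215287 = q(q + 6), so q² + 6q − 215287 = 0.
Discriminant: 6² + 4·215287 = 36 + 861148 = 861184; √861184 = 928.
q = (−6 + 928)/2 = 461, and p = q + 6 = 467.
Check: 461 · 467 = 215287.

461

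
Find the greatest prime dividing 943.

943 = 23 · 41
41 is prime.
So 943 = 23 · 41; the largest prime factor is 41.

41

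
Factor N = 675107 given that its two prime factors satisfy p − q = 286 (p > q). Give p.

Since p = q + 286, we have 675107 = q(q + 286), so q² + 286q − 675107 = 0.
Discriminant: 286² + 4·675107 = 81796 + 2700428 = 2782224; √2782224 = 1668.
q = (−286 + 1668)/2 = 691, and p = q + 286 = 977.
Check: 691 · 977 = 675107.

977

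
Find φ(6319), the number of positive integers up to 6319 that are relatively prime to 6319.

Factor: 6319 = 71 · 89.
φ(6319) = (71−1) · (89−1) = 70 · 88 = 6160.

6160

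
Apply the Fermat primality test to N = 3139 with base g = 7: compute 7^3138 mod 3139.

7^1 ≡ 7 (mod 3139)
7^2 ≡ 7^2 = 49 ≡ 49 (mod 3139)
7^4 ≡ 49^2 = 2401 ≡ 2401 (mod 3139)
7^8 ≡ 2401^2 = 5764801 ≡ 1597 (mod 3139)
7^16 ≡ 1597^2 = 2550409 ≡ 1541 (mod 3139)
7^32 ≡ 1541^2 = 2374681 ≡ 1597 (mod 3139)
7^64 ≡ 1597^2 = 2550409 ≡ 1541 (mod 3139)
7^128 ≡ 1541^2 = 2374681 ≡ 1597 (mod 3139)
7^256 ≡ 1597^2 = 2550409 ≡ 1541 (mod 3139)
7^512 ≡ 1541^2 = 2374681 ≡ 1597 (mod 3139)
7^1024 ≡ 1597^2 = 2550409 ≡ 1541 (mod 3139)
7^2048 ≡ 1541^2 = 2374681 ≡ 1597 (mod 3139)
3138 = 2048 + 1024 + 64 + 2 in binary powers of 2.
So 7^3138 ≡ 1597 · 1541 · 1541 · 49 ≡ 173 (mod 3139).
Since 173 ≠ 1, base 7 is a Fermat witness: 3139 is composite.

173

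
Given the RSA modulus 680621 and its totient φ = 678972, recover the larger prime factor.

φ(n) = (p−1)(q−1) = n − (p+q) + 1, so p + q = 680621 − 678972 + 1 = 1650.
p and q are the roots of t² − 1650t + 680621 = 0.
Discriminant: 1650² − 4·680621 = 2722500 − 2722484 = 16; √16 = 4.
q = (1650 − 4)/2 = 823, p = (1650 + 4)/2 = 827.
Check: 823 · 827 = 680621.

827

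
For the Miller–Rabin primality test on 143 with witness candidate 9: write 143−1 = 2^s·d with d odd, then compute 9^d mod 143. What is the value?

42

143 − 1 = 142 = 2^1 · 71, so d = 71.
9^1 ≡ 9 (mod 143)
9^2 ≡ 9^2 = 81 ≡ 81 (mod 143)
9^4 ≡ 81^2 = 6561 ≡ 126 (mod 143)
9^8 ≡ 126^2 = 15876 ≡ 3 (mod 143)
9^16 ≡ 3^2 = 9 ≡ 9 (mod 143)
9^32 ≡ 9^2 = 81 ≡ 81 (mod 143)
9^64 ≡ 81^2 = 6561 ≡ 126 (mod 143)
71 = 64 + 4 + 2 + 1 in binary powers of 2.
So 9^71 ≡ 126 · 126 · 81 · 9 ≡ 42 (mod 143).
Squaring chain: 42; never reaches −1, so base 9 is a Miller–Rabin witness that 143 is composite.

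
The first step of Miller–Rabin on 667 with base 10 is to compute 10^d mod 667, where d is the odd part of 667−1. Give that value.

172

667 − 1 = 666 = 2^1 · 333, so d = 333.
10^1 ≡ 10 (mod 667)
10^2 ≡ 10^2 = 100 ≡ 100 (mod 667)
10^4 ≡ 100^2 = 10000 ≡ 662 (mod 667)
10^8 ≡ 662^2 = 438244 ≡ 25 (mod 667)
10^16 ≡ 25^2 = 625 ≡ 625 (mod 667)
10^32 ≡ 625^2 = 390625 ≡ 430 (mod 667)
10^64 ≡ 430^2 = 184900 ≡ 141 (mod 667)
10^128 ≡ 141^2 = 19881 ≡ 538 (mod 667)
10^256 ≡ 538^2 = 289444 ≡ 633 (mod 667)
333 = 256 + 64 + 8 + 4 + 1 in binary powers of 2.
So 10^333 ≡ 633 · 141 · 25 · 662 · 10 ≡ 172 (mod 667).
Squaring chain: 172; never reaches −1, so base 10 is a Miller–Rabin witness that 667 is composite.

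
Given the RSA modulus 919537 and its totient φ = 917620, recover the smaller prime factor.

947

φ(n) = (p−1)(q−1) = n − (p+q) + 1, so p + q = 919537 − 917620 + 1 = 1918.
p and q are the roots of t² − 1918t + 919537 = 0.
Discriminant: 1918² − 4·919537 = 3678724 − 3678148 = 576; √576 = 24.
q = (1918 − 24)/2 = 947, p = (1918 + 24)/2 = 971.
Check: 947 · 971 = 919537.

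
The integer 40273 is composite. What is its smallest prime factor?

40273 is odd.
Digit sum 16, not divisible by 3.
Ends in 3: not divisible by 5.
7: 40273 = 7·5753 + 2
11: 40273 = 11·3661 + 2
13: 40273 = 13·3097 + 12
17: 40273 = 17·2369

17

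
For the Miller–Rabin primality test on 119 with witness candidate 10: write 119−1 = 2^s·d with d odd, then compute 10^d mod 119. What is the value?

54

119 − 1 = 118 = 2^1 · 59, so d = 59.
10^1 ≡ 10 (mod 119)
10^2 ≡ 10^2 = 100 ≡ 100 (mod 119)
10^4 ≡ 100^2 = 10000 ≡ 4 (mod 119)
10^8 ≡ 4^2 = 16 ≡ 16 (mod 119)
10^16 ≡ 16^2 = 256 ≡ 18 (mod 119)
10^32 ≡ 18^2 = 324 ≡ 86 (mod 119)
59 = 32 + 16 + 8 + 2 + 1 in binary powers of 2.
So 10^59 ≡ 86 · 18 · 16 · 100 · 10 ≡ 54 (mod 119).
Squaring chain: 54; never reaches −1, so base 10 is a Miller–Rabin witness that 119 is composite.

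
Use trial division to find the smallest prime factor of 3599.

3599 is odd.
Digit sum 26, not divisible by 3.
Ends in 9: not divisible by 5.
7: 3599 = 7·514 + 1
11: 3599 = 11·327 + 2
13: 3599 = 13·276 + 11
17: 3599 = 17·211 + 12
19: 3599 = 19·189 + 8
23: 3599 = 23·156 + 11
29: 3599 = 29·124 + 3
31: 3599 = 31·116 + 3
37: 3599 = 37·97 + 10
41: 3599 = 41·87 + 32
43: 3599 = 43·83 + 30
47: 3599 = 47·76 + 27
53: 3599 = 53·67 + 48
59: 3599 = 59·61

59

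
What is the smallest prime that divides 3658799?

41

3658799 is odd.
Digit sum 47, not divisible by 3.
Ends in 9: not divisible by 5.
7: 3658799 = 7·522685 + 4
11: 3658799 = 11·332618 + 1
13: 3658799 = 13·281446 + 1
17: 3658799 = 17·215223 + 8
19: 3658799 = 19·192568 + 7
23: 3658799 = 23·159078 + 5
29: 3658799 = 29·126165 + 14
31: 3658799 = 31·118025 + 24
37: 3658799 = 37·98886 + 17
41: 3658799 = 41·89239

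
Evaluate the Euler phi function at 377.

Factor: 377 = 13 · 29.
φ(377) = (13−1) · (29−1) = 12 · 28 = 336.

336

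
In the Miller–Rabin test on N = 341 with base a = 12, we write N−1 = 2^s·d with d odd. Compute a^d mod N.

254

341 − 1 = 340 = 2^2 · 85, so d = 85.
12^1 ≡ 12 (mod 341)
12^2 ≡ 12^2 = 144 ≡ 144 (mod 341)
12^4 ≡ 144^2 = 20736 ≡ 276 (mod 341)
12^8 ≡ 276^2 = 76176 ≡ 133 (mod 341)
12^16 ≡ 133^2 = 17689 ≡ 298 (mod 341)
12^32 ≡ 298^2 = 88804 ≡ 144 (mod 341)
12^64 ≡ 144^2 = 20736 ≡ 276 (mod 341)
85 = 64 + 16 + 4 + 1 in binary powers of 2.
So 12^85 ≡ 276 · 298 · 276 · 12 ≡ 254 (mod 341).
Squaring chain: 254 → 67; never reaches −1, so base 12 is a Miller–Rabin witness that 341 is composite.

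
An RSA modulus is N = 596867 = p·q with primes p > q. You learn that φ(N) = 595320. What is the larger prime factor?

821

φ(n) = (p−1)(q−1) = n − (p+q) + 1, so p + q = 596867 − 595320 + 1 = 1548.
p and q are the roots of t² − 1548t + 596867 = 0.
Discriminant: 1548² − 4·596867 = 2396304 − 2387468 = 8836; √8836 = 94.
q = (1548 − 94)/2 = 727, p = (1548 + 94)/2 = 821.
Check: 727 · 821 = 596867.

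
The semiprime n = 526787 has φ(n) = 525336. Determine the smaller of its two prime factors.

φ(n) = (p−1)(q−1) = n − (p+q) + 1, so p + q = 526787 − 525336 + 1 = 1452.
p and q are the roots of t² − 1452t + 526787 = 0.
Discriminant: 1452² − 4·526787 = 2108304 − 2107148 = 1156; √1156 = 34.
q = (1452 − 34)/2 = 709, p = (1452 + 34)/2 = 743.
Check: 709 · 743 = 526787.

709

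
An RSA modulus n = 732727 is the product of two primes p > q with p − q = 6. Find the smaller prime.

853

Since p = q + 6, we have 732727 = q(q + 6), so q² + 6q − 732727 = 0.
Discriminant: 6² + 4·732727 = 36 + 2930908 = 2930944; √2930944 = 1712.
q = (−6 + 1712)/2 = 853, and p = q + 6 = 859.
Check: 853 · 859 = 732727.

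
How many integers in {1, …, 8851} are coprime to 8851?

8632

Factor: 8851 = 53 · 167.
φ(8851) = (53−1) · (167−1) = 52 · 166 = 8632.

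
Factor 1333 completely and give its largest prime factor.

43

1333 = 31 · 43
43 is prime.
So 1333 = 31 · 43; the largest prime factor is 43.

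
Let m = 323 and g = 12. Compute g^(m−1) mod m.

12^1 ≡ 12 (mod 323)
12^2 ≡ 12^2 = 144 ≡ 144 (mod 323)
12^4 ≡ 144^2 = 20736 ≡ 64 (mod 323)
12^8 ≡ 64^2 = 4096 ≡ 220 (mod 323)
12^16 ≡ 220^2 = 48400 ≡ 273 (mod 323)
12^32 ≡ 273^2 = 74529 ≡ 239 (mod 323)
12^64 ≡ 239^2 = 57121 ≡ 273 (mod 323)
12^128 ≡ 273^2 = 74529 ≡ 239 (mod 323)
12^256 ≡ 239^2 = 57121 ≡ 273 (mod 323)
322 = 256 + 64 + 2 in binary powers of 2.
So 12^322 ≡ 273 · 273 · 144 ≡ 178 (mod 323).
Since 178 ≠ 1, base 12 is a Fermat witness: 323 is composite.

178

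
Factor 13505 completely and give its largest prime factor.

73

13505 = 5 · 2701
2701 = 37 · 73
73 is prime.
So 13505 = 5 · 37 · 73; the largest prime factor is 73.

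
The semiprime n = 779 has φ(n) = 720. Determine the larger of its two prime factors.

φ(n) = (p−1)(q−1) = n − (p+q) + 1, so p + q = 779 − 720 + 1 = 60.
p and q are the roots of t² − 60t + 779 = 0.
Discriminant: 60² − 4·779 = 3600 − 3116 = 484; √484 = 22.
q = (60 − 22)/2 = 19, p = (60 + 22)/2 = 41.
Check: 19 · 41 = 779.

41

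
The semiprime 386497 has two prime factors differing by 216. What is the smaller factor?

523

Since p = q + 216, we have 386497 = q(q + 216), so q² + 216q − 386497 = 0.
Discriminant: 216² + 4·386497 = 46656 + 1545988 = 1592644; √1592644 = 1262.
q = (−216 + 1262)/2 = 523, and p = q + 216 = 739.
Check: 523 · 739 = 386497.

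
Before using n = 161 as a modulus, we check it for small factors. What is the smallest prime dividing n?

7

161 is odd.
Digit sum 8, not divisible by 3.
Ends in 1: not divisible by 5.
7: 161 = 7·23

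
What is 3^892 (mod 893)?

852

3^1 ≡ 3 (mod 893)
3^2 ≡ 3^2 = 9 ≡ 9 (mod 893)
3^4 ≡ 9^2 = 81 ≡ 81 (mod 893)
3^8 ≡ 81^2 = 6561 ≡ 310 (mod 893)
3^16 ≡ 310^2 = 96100 ≡ 549 (mod 893)
3^32 ≡ 549^2 = 301401 ≡ 460 (mod 893)
3^64 ≡ 460^2 = 211600 ≡ 852 (mod 893)
3^128 ≡ 852^2 = 725904 ≡ 788 (mod 893)
3^256 ≡ 788^2 = 620944 ≡ 309 (mod 893)
3^512 ≡ 309^2 = 95481 ≡ 823 (mod 893)
892 = 512 + 256 + 64 + 32 + 16 + 8 + 4 in binary powers of 2.
So 3^892 ≡ 823 · 309 · 852 · 460 · 549 · 310 · 81 ≡ 852 (mod 893).
Since 852 ≠ 1, base 3 is a Fermat witness: 893 is composite.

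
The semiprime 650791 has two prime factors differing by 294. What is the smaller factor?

Since p = q + 294, we have 650791 = q(q + 294), so q² + 294q − 650791 = 0.
Discriminant: 294² + 4·650791 = 86436 + 2603164 = 2689600; √2689600 = 1640.
q = (−294 + 1640)/2 = 673, and p = q + 294 = 967.
Check: 673 · 967 = 650791.

673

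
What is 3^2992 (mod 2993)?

1395

3^1 ≡ 3 (mod 2993)
3^2 ≡ 3^2 = 9 ≡ 9 (mod 2993)
3^4 ≡ 9^2 = 81 ≡ 81 (mod 2993)
3^8 ≡ 81^2 = 6561 ≡ 575 (mod 2993)
3^16 ≡ 575^2 = 330625 ≡ 1395 (mod 2993)
3^32 ≡ 1395^2 = 1946025 ≡ 575 (mod 2993)
3^64 ≡ 575^2 = 330625 ≡ 1395 (mod 2993)
3^128 ≡ 1395^2 = 1946025 ≡ 575 (mod 2993)
3^256 ≡ 575^2 = 330625 ≡ 1395 (mod 2993)
3^512 ≡ 1395^2 = 1946025 ≡ 575 (mod 2993)
3^1024 ≡ 575^2 = 330625 ≡ 1395 (mod 2993)
3^2048 ≡ 1395^2 = 1946025 ≡ 575 (mod 2993)
2992 = 2048 + 512 + 256 + 128 + 32 + 16 in binary powers of 2.
So 3^2992 ≡ 575 · 575 · 1395 · 575 · 575 · 1395 ≡ 1395 (mod 2993).
Since 1395 ≠ 1, base 3 is a Fermat witness: 2993 is composite.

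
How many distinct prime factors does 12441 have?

4

12441 = 3 · 4147
4147 = 11 · 377
377 = 13 · 29
12441 = 3 · 11 · 13 · 29, which has 4 distinct prime factors.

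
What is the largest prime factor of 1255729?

1255729 = 19 · 66091
66091 = 29 · 2279
2279 = 43 · 53
53 is prime.
So 1255729 = 19 · 29 · 43 · 53; the largest prime factor is 53.

53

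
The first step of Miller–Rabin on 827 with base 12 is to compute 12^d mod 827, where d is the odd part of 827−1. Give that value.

1

827 − 1 = 826 = 2^1 · 413, so d = 413.
12^1 ≡ 12 (mod 827)
12^2 ≡ 12^2 = 144 ≡ 144 (mod 827)
12^4 ≡ 144^2 = 20736 ≡ 61 (mod 827)
12^8 ≡ 61^2 = 3721 ≡ 413 (mod 827)
12^16 ≡ 413^2 = 170569 ≡ 207 (mod 827)
12^32 ≡ 207^2 = 42849 ≡ 672 (mod 827)
12^64 ≡ 672^2 = 451584 ≡ 42 (mod 827)
12^128 ≡ 42^2 = 1764 ≡ 110 (mod 827)
12^256 ≡ 110^2 = 12100 ≡ 522 (mod 827)
413 = 256 + 128 + 16 + 8 + 4 + 1 in binary powers of 2.
So 12^413 ≡ 522 · 110 · 207 · 413 · 61 · 12 ≡ 1 (mod 827).
Since 12^d ≡ 1 (mod 827), base 12 does not prove 827 composite.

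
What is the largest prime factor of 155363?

37

155363 = 13 · 11951
11951 = 17 · 703
703 = 19 · 37
37 is prime.
So 155363 = 13 · 17 · 19 · 37; the largest prime factor is 37.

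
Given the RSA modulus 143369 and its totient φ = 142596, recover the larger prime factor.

φ(n) = (p−1)(q−1) = n − (p+q) + 1, so p + q = 143369 − 142596 + 1 = 774.
p and q are the roots of t² − 774t + 143369 = 0.
Discriminant: 774² − 4·143369 = 599076 − 573476 = 25600; √25600 = 160.
q = (774 − 160)/2 = 307, p = (774 + 160)/2 = 467.
Check: 307 · 467 = 143369.

467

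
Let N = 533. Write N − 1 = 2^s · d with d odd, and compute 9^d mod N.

533 − 1 = 532 = 2^2 · 133, so d = 133.
9^1 ≡ 9 (mod 533)
9^2 ≡ 9^2 = 81 ≡ 81 (mod 533)
9^4 ≡ 81^2 = 6561 ≡ 165 (mod 533)
9^8 ≡ 165^2 = 27225 ≡ 42 (mod 533)
9^16 ≡ 42^2 = 1764 ≡ 165 (mod 533)
9^32 ≡ 165^2 = 27225 ≡ 42 (mod 533)
9^64 ≡ 42^2 = 1764 ≡ 165 (mod 533)
9^128 ≡ 165^2 = 27225 ≡ 42 (mod 533)
133 = 128 + 4 + 1 in binary powers of 2.
So 9^133 ≡ 42 · 165 · 9 ≡ 9 (mod 533).
Squaring chain: 9 → 81; never reaches −1, so base 9 is a Miller–Rabin witness that 533 is composite.

9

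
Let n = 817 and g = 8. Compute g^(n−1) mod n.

8^1 ≡ 8 (mod 817)
8^2 ≡ 8^2 = 64 ≡ 64 (mod 817)
8^4 ≡ 64^2 = 4096 ≡ 11 (mod 817)
8^8 ≡ 11^2 = 121 ≡ 121 (mod 817)
8^16 ≡ 121^2 = 14641 ≡ 752 (mod 817)
8^32 ≡ 752^2 = 565504 ≡ 140 (mod 817)
8^64 ≡ 140^2 = 19600 ≡ 809 (mod 817)
8^128 ≡ 809^2 = 654481 ≡ 64 (mod 817)
8^256 ≡ 64^2 = 4096 ≡ 11 (mod 817)
8^512 ≡ 11^2 = 121 ≡ 121 (mod 817)
816 = 512 + 256 + 32 + 16 in binary powers of 2.
So 8^816 ≡ 121 · 11 · 140 · 752 ≡ 742 (mod 817).
Since 742 ≠ 1, base 8 is a Fermat witness: 817 is composite.

742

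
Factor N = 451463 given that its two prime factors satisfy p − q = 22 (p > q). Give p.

683

Since p = q + 22, we have 451463 = q(q + 22), so q² + 22q − 451463 = 0.
Discriminant: 22² + 4·451463 = 484 + 1805852 = 1806336; √1806336 = 1344.
q = (−22 + 1344)/2 = 661, and p = q + 22 = 683.
Check: 661 · 683 = 451463.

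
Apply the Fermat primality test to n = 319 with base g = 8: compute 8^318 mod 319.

8^1 ≡ 8 (mod 319)
8^2 ≡ 8^2 = 64 ≡ 64 (mod 319)
8^4 ≡ 64^2 = 4096 ≡ 268 (mod 319)
8^8 ≡ 268^2 = 71824 ≡ 49 (mod 319)
8^16 ≡ 49^2 = 2401 ≡ 168 (mod 319)
8^32 ≡ 168^2 = 28224 ≡ 152 (mod 319)
8^64 ≡ 152^2 = 23104 ≡ 136 (mod 319)
8^128 ≡ 136^2 = 18496 ≡ 313 (mod 319)
8^256 ≡ 313^2 = 97969 ≡ 36 (mod 319)
318 = 256 + 32 + 16 + 8 + 4 + 2 in binary powers of 2.
So 8^318 ≡ 36 · 152 · 168 · 49 · 268 · 64 ≡ 236 (mod 319).
Since 236 ≠ 1, base 8 is a Fermat witness: 319 is composite.

236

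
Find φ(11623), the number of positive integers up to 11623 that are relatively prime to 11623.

11368

Factor: 11623 = 59 · 197.
φ(11623) = (59−1) · (197−1) = 58 · 196 = 11368.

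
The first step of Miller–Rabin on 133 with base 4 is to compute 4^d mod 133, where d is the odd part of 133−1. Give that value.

106

133 − 1 = 132 = 2^2 · 33, so d = 33.
4^1 ≡ 4 (mod 133)
4^2 ≡ 4^2 = 16 ≡ 16 (mod 133)
4^4 ≡ 16^2 = 256 ≡ 123 (mod 133)
4^8 ≡ 123^2 = 15129 ≡ 100 (mod 133)
4^16 ≡ 100^2 = 10000 ≡ 25 (mod 133)
4^32 ≡ 25^2 = 625 ≡ 93 (mod 133)
33 = 32 + 1 in binary powers of 2.
So 4^33 ≡ 93 · 4 ≡ 106 (mod 133).
Squaring chain: 106 → 64; never reaches −1, so base 4 is a Miller–Rabin witness that 133 is composite.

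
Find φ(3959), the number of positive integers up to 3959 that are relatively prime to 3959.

3816

Factor: 3959 = 37 · 107.
φ(3959) = (37−1) · (107−1) = 36 · 106 = 3816.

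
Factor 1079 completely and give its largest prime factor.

1079 = 13 · 83
83 is prime.
So 1079 = 13 · 83; the largest prime factor is 83.

83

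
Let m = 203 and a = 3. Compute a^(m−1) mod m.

3^1 ≡ 3 (mod 203)
3^2 ≡ 3^2 = 9 ≡ 9 (mod 203)
3^4 ≡ 9^2 = 81 ≡ 81 (mod 203)
3^8 ≡ 81^2 = 6561 ≡ 65 (mod 203)
3^16 ≡ 65^2 = 4225 ≡ 165 (mod 203)
3^32 ≡ 165^2 = 27225 ≡ 23 (mod 203)
3^64 ≡ 23^2 = 529 ≡ 123 (mod 203)
3^128 ≡ 123^2 = 15129 ≡ 107 (mod 203)
202 = 128 + 64 + 8 + 2 in binary powers of 2.
So 3^202 ≡ 107 · 123 · 65 · 9 ≡ 4 (mod 203).
Since 4 ≠ 1, base 3 is a Fermat witness: 203 is composite.

4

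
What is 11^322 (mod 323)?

87

11^1 ≡ 11 (mod 323)
11^2 ≡ 11^2 = 121 ≡ 121 (mod 323)
11^4 ≡ 121^2 = 14641 ≡ 106 (mod 323)
11^8 ≡ 106^2 = 11236 ≡ 254 (mod 323)
11^16 ≡ 254^2 = 64516 ≡ 239 (mod 323)
11^32 ≡ 239^2 = 57121 ≡ 273 (mod 323)
11^64 ≡ 273^2 = 74529 ≡ 239 (mod 323)
11^128 ≡ 239^2 = 57121 ≡ 273 (mod 323)
11^256 ≡ 273^2 = 74529 ≡ 239 (mod 323)
322 = 256 + 64 + 2 in binary powers of 2.
So 11^322 ≡ 239 · 239 · 121 ≡ 87 (mod 323).
Since 87 ≠ 1, base 11 is a Fermat witness: 323 is composite.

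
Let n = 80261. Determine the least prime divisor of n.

83

80261 is odd.
Digit sum 17, not divisible by 3.
Ends in 1: not divisible by 5.
7: 80261 = 7·11465 + 6
11: 80261 = 11·7296 + 5
13: 80261 = 13·6173 + 12
17: 80261 = 17·4721 + 4
19: 80261 = 19·4224 + 5
23: 80261 = 23·3489 + 14
29: 80261 = 29·2767 + 18
31: 80261 = 31·2589 + 2
37: 80261 = 37·2169 + 8
41: 80261 = 41·1957 + 24
43: 80261 = 43·1866 + 23
47: 80261 = 47·1707 + 32
53: 80261 = 53·1514 + 19
59: 80261 = 59·1360 + 21
61: 80261 = 61·1315 + 46
67: 80261 = 67·1197 + 62
71: 80261 = 71·1130 + 31
73: 80261 = 73·1099 + 34
79: 80261 = 79·1015 + 76
83: 80261 = 83·967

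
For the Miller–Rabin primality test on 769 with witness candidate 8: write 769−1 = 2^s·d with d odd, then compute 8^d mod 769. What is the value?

512

769 − 1 = 768 = 2^8 · 3, so d = 3.
8^1 ≡ 8 (mod 769)
8^2 ≡ 8^2 = 64 ≡ 64 (mod 769)
3 = 2 + 1 in binary powers of 2.
So 8^3 ≡ 64 · 8 ≡ 512 (mod 769).
Squaring chain: 512 → 684 → 304 → 136 → 40 → 62 → 768 → 1; reaches −1, so base 8 does not prove 769 composite.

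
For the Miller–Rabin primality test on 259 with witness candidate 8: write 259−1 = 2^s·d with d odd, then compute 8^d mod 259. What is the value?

43

259 − 1 = 258 = 2^1 · 129, so d = 129.
8^1 ≡ 8 (mod 259)
8^2 ≡ 8^2 = 64 ≡ 64 (mod 259)
8^4 ≡ 64^2 = 4096 ≡ 211 (mod 259)
8^8 ≡ 211^2 = 44521 ≡ 232 (mod 259)
8^16 ≡ 232^2 = 53824 ≡ 211 (mod 259)
8^32 ≡ 211^2 = 44521 ≡ 232 (mod 259)
8^64 ≡ 232^2 = 53824 ≡ 211 (mod 259)
8^128 ≡ 211^2 = 44521 ≡ 232 (mod 259)
129 = 128 + 1 in binary powers of 2.
So 8^129 ≡ 232 · 8 ≡ 43 (mod 259).
Squaring chain: 43; never reaches −1, so base 8 is a Miller–Rabin witness that 259 is composite.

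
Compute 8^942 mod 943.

679

8^1 ≡ 8 (mod 943)
8^2 ≡ 8^2 = 64 ≡ 64 (mod 943)
8^4 ≡ 64^2 = 4096 ≡ 324 (mod 943)
8^8 ≡ 324^2 = 104976 ≡ 303 (mod 943)
8^16 ≡ 303^2 = 91809 ≡ 338 (mod 943)
8^32 ≡ 338^2 = 114244 ≡ 141 (mod 943)
8^64 ≡ 141^2 = 19881 ≡ 78 (mod 943)
8^128 ≡ 78^2 = 6084 ≡ 426 (mod 943)
8^256 ≡ 426^2 = 181476 ≡ 420 (mod 943)
8^512 ≡ 420^2 = 176400 ≡ 59 (mod 943)
942 = 512 + 256 + 128 + 32 + 8 + 4 + 2 in binary powers of 2.
So 8^942 ≡ 59 · 420 · 426 · 141 · 303 · 324 · 64 ≡ 679 (mod 943).
Since 679 ≠ 1, base 8 is a Fermat witness: 943 is composite.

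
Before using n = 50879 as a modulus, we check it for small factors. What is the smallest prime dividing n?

83

50879 is odd.
Digit sum 29, not divisible by 3.
Ends in 9: not divisible by 5.
7: 50879 = 7·7268 + 3
11: 50879 = 11·4625 + 4
13: 50879 = 13·3913 + 10
17: 50879 = 17·2992 + 15
19: 50879 = 19·2677 + 16
23: 50879 = 23·2212 + 3
29: 50879 = 29·1754 + 13
31: 50879 = 31·1641 + 8
37: 50879 = 37·1375 + 4
41: 50879 = 41·1240 + 39
43: 50879 = 43·1183 + 10
47: 50879 = 47·1082 + 25
53: 50879 = 53·959 + 52
59: 50879 = 59·862 + 21
61: 50879 = 61·834 + 5
67: 50879 = 67·759 + 26
71: 50879 = 71·716 + 43
73: 50879 = 73·696 + 71
79: 50879 = 79·644 + 3
83: 50879 = 83·613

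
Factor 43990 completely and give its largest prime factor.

43990 = 2 · 21995
21995 = 5 · 4399
4399 = 53 · 83
83 is prime.
So 43990 = 2 · 5 · 53 · 83; the largest prime factor is 83.

83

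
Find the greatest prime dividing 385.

385 = 5 · 77
77 = 7 · 11
11 is prime.
So 385 = 5 · 7 · 11; the largest prime factor is 11.

11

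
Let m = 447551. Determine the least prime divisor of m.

447551 is odd.
Digit sum 26, not divisible by 3.
Ends in 1: not divisible by 5.
7: 447551 = 7·63935 + 6
11: 447551 = 11·40686 + 5
13: 447551 = 13·34427

13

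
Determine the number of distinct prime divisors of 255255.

255255 = 3 · 85085
85085 = 5 · 17017
17017 = 7 · 2431
2431 = 11 · 221
221 = 13 · 17
255255 = 3 · 5 · 7 · 11 · 13 · 17, which has 6 distinct prime factors.

6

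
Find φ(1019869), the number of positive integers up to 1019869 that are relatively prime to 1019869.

976080

Factor: 1019869 = 31 · 167 · 197.
φ(1019869) = (31−1) · (167−1) · (197−1) = 30 · 166 · 196 = 976080.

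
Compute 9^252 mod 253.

9^1 ≡ 9 (mod 253)
9^2 ≡ 9^2 = 81 ≡ 81 (mod 253)
9^4 ≡ 81^2 = 6561 ≡ 236 (mod 253)
9^8 ≡ 236^2 = 55696 ≡ 36 (mod 253)
9^16 ≡ 36^2 = 1296 ≡ 31 (mod 253)
9^32 ≡ 31^2 = 961 ≡ 202 (mod 253)
9^64 ≡ 202^2 = 40804 ≡ 71 (mod 253)
9^128 ≡ 71^2 = 5041 ≡ 234 (mod 253)
252 = 128 + 64 + 32 + 16 + 8 + 4 in binary powers of 2.
So 9^252 ≡ 234 · 71 · 202 · 31 · 36 · 236 ≡ 202 (mod 253).
Since 202 ≠ 1, base 9 is a Fermat witness: 253 is composite.

202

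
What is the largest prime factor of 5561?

83

5561 = 67 · 83
83 is prime.
So 5561 = 67 · 83; the largest prime factor is 83.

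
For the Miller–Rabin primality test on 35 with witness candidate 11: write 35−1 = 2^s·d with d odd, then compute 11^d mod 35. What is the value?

35 − 1 = 34 = 2^1 · 17, so d = 17.
11^1 ≡ 11 (mod 35)
11^2 ≡ 11^2 = 121 ≡ 16 (mod 35)
11^4 ≡ 16^2 = 256 ≡ 11 (mod 35)
11^8 ≡ 11^2 = 121 ≡ 16 (mod 35)
11^16 ≡ 16^2 = 256 ≡ 11 (mod 35)
17 = 16 + 1 in binary powers of 2.
So 11^17 ≡ 11 · 11 ≡ 16 (mod 35).
Squaring chain: 16; never reaches −1, so base 11 is a Miller–Rabin witness that 35 is composite.

16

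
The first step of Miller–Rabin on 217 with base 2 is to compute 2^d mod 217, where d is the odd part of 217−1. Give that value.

217 − 1 = 216 = 2^3 · 27, so d = 27.
2^1 ≡ 2 (mod 217)
2^2 ≡ 2^2 = 4 ≡ 4 (mod 217)
2^4 ≡ 4^2 = 16 ≡ 16 (mod 217)
2^8 ≡ 16^2 = 256 ≡ 39 (mod 217)
2^16 ≡ 39^2 = 1521 ≡ 2 (mod 217)
27 = 16 + 8 + 2 + 1 in binary powers of 2.
So 2^27 ≡ 2 · 39 · 4 · 2 ≡ 190 (mod 217).
Squaring chain: 190 → 78 → 8; never reaches −1, so base 2 is a Miller–Rabin witness that 217 is composite.

190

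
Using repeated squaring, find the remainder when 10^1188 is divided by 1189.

10^1 ≡ 10 (mod 1189)
10^2 ≡ 10^2 = 100 ≡ 100 (mod 1189)
10^4 ≡ 100^2 = 10000 ≡ 488 (mod 1189)
10^8 ≡ 488^2 = 238144 ≡ 344 (mod 1189)
10^16 ≡ 344^2 = 118336 ≡ 625 (mod 1189)
10^32 ≡ 625^2 = 390625 ≡ 633 (mod 1189)
10^64 ≡ 633^2 = 400689 ≡ 1185 (mod 1189)
10^128 ≡ 1185^2 = 1404225 ≡ 16 (mod 1189)
10^256 ≡ 16^2 = 256 ≡ 256 (mod 1189)
10^512 ≡ 256^2 = 65536 ≡ 141 (mod 1189)
10^1024 ≡ 141^2 = 19881 ≡ 857 (mod 1189)
1188 = 1024 + 128 + 32 + 4 in binary powers of 2.
So 10^1188 ≡ 857 · 16 · 633 · 488 ≡ 426 (mod 1189).
Since 426 ≠ 1, base 10 is a Fermat witness: 1189 is composite.

426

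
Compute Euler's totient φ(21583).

21280

Factor: 21583 = 113 · 191.
φ(21583) = (113−1) · (191−1) = 112 · 190 = 21280.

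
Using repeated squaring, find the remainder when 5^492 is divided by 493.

344

5^1 ≡ 5 (mod 493)
5^2 ≡ 5^2 = 25 ≡ 25 (mod 493)
5^4 ≡ 25^2 = 625 ≡ 132 (mod 493)
5^8 ≡ 132^2 = 17424 ≡ 169 (mod 493)
5^16 ≡ 169^2 = 28561 ≡ 460 (mod 493)
5^32 ≡ 460^2 = 211600 ≡ 103 (mod 493)
5^64 ≡ 103^2 = 10609 ≡ 256 (mod 493)
5^128 ≡ 256^2 = 65536 ≡ 460 (mod 493)
5^256 ≡ 460^2 = 211600 ≡ 103 (mod 493)
492 = 256 + 128 + 64 + 32 + 8 + 4 in binary powers of 2.
So 5^492 ≡ 103 · 460 · 256 · 103 · 169 · 132 ≡ 344 (mod 493).
Since 344 ≠ 1, base 5 is a Fermat witness: 493 is composite.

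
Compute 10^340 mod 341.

10^1 ≡ 10 (mod 341)
10^2 ≡ 10^2 = 100 ≡ 100 (mod 341)
10^4 ≡ 100^2 = 10000 ≡ 111 (mod 341)
10^8 ≡ 111^2 = 12321 ≡ 45 (mod 341)
10^16 ≡ 45^2 = 2025 ≡ 320 (mod 341)
10^32 ≡ 320^2 = 102400 ≡ 100 (mod 341)
10^64 ≡ 100^2 = 10000 ≡ 111 (mod 341)
10^128 ≡ 111^2 = 12321 ≡ 45 (mod 341)
10^256 ≡ 45^2 = 2025 ≡ 320 (mod 341)
340 = 256 + 64 + 16 + 4 in binary powers of 2.
So 10^340 ≡ 320 · 111 · 320 · 111 ≡ 67 (mod 341).
Since 67 ≠ 1, base 10 is a Fermat witness: 341 is composite.

67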